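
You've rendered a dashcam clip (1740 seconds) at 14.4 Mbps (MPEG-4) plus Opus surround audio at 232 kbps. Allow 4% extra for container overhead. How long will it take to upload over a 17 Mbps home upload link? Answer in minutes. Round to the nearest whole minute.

26 minutes

Audio: 232 kbps = 0.232 Mbps.
Total bitrate: 14.632 Mbps.
File: 14.632 Mbps × 1740 s = 25459.7 Mb.
With 4% container overhead: ×1.04. → 26478.1 Mb.
At 17 Mbps: 26478.1 / 17 = 1557.5 s ≈ 26 minutes.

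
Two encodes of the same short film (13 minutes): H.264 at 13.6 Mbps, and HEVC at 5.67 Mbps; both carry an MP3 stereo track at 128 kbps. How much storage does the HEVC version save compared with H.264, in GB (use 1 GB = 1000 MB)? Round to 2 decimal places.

13 min = 780 s
Audio: 128 kbps = 0.128 Mbps.
H.264: 13.728 Mbps × 780 s = 10707.8 Mb = 1.338 GB.
HEVC: 5.798 Mbps × 780 s = 4522.4 Mb = 0.565 GB.
Saving: 1.338 − 0.565 = 0.773 GB.

0.77 GB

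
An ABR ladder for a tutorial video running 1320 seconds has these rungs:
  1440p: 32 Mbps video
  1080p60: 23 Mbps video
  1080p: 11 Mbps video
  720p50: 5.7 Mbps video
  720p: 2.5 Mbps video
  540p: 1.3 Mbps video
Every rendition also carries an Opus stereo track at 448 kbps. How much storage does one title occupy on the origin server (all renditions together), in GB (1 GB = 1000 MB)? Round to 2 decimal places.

12.90 GB

Audio: 448 kbps = 0.448 Mbps.
Sum of rendition bitrates: (32+0.448) + (23+0.448) + (11+0.448) + (5.7+0.448) + (2.5+0.448) + (1.3+0.448) = 78.188 Mbps.
× 1320 s = 103,208 Mb = 12,901 MB = 12.90 GB.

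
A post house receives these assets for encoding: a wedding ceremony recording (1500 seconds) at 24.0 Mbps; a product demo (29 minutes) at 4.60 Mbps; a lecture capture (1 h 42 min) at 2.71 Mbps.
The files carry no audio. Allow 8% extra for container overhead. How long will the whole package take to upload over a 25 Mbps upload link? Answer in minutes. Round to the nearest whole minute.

wedding ceremony recording: 24.000 Mbps × 1500 s × 1.08 = 38880.0 Mb
product demo: 4.600 Mbps × 1740 s × 1.08 = 8644.3 Mb
lecture capture: 2.710 Mbps × 6120 s × 1.08 = 17912.0 Mb
Total: 65436.3 Mb = 8179.5 MB.
At 25 Mbps: 65436.3 / 25 = 2617 s ≈ 43.6 minutes.

44 minutes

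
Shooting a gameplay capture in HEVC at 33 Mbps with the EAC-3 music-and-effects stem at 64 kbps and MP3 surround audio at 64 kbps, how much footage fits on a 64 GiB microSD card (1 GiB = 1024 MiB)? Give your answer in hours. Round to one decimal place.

4.6 hours

Audio total: 64 + 64 = 128 kbps = 0.128 Mbps.
Total bitrate: 33 + 0.128 = 33.128 Mbps.
Capacity: 64 GiB = 549,756 Mb.
Recording time: 549,756 / 33.128 = 16,595 s ≈ 4.61 hours.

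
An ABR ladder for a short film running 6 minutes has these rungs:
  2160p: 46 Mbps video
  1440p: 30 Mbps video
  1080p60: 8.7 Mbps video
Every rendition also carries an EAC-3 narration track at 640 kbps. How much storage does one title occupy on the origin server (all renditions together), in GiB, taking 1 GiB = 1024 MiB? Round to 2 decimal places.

3.63 GiB

6 min = 360 s
Audio: 640 kbps = 0.640 Mbps.
Sum of rendition bitrates: (46+0.640) + (30+0.640) + (8.7+0.640) = 86.620 Mbps.
× 360 s = 31,183 Mb = 3,898 MB = 3.630 GiB.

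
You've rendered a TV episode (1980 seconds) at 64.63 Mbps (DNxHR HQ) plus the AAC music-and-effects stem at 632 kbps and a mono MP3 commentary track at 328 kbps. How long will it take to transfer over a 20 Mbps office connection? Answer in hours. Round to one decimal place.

Audio total: 632 + 328 = 960 kbps = 0.960 Mbps.
Total bitrate: 65.590 Mbps.
File: 65.590 Mbps × 1980 s = 129868.2 Mb.
At 20 Mbps: 129868.2 / 20 = 6493.4 s ≈ 1.8 hours.

1.8 hours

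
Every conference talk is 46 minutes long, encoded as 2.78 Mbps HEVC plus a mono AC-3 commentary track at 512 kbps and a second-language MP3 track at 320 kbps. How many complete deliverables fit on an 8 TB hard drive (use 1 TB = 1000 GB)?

46 min = 2760 s
Audio total: 512 + 320 = 832 kbps = 0.832 Mbps.
Total bitrate: 3.612 Mbps.
Per item: 3.612 Mbps × 2760 s = 9,969 Mb = 1,246 MB.
Capacity: 8 TB = 64,000,000 Mb; 6419.82 items → 6419 complete.

6419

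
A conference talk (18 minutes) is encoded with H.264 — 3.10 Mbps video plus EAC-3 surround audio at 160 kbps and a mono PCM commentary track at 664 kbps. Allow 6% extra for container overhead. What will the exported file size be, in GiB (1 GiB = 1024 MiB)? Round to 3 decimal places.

0.523 GiB

18 min = 1080 s
Audio total: 160 + 664 = 824 kbps = 0.824 Mbps.
Total bitrate: 3.10 + 0.824 = 3.924 Mbps.
Stream data: 3.924 Mbps × 1080 s = 4237.9 Mb.
With 6% container overhead: ×1.06.
4,492 Mb = 561,524,400 bytes ÷ 1,073,741,824 = 0.523 GiB.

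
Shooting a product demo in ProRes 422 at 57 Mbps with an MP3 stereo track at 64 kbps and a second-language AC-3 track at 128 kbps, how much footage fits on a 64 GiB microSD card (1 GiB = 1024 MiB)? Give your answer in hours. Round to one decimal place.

Audio total: 64 + 128 = 192 kbps = 0.192 Mbps.
Total bitrate: 57 + 0.192 = 57.192 Mbps.
Capacity: 64 GiB = 549,756 Mb.
Recording time: 549,756 / 57.192 = 9,612 s ≈ 2.67 hours.

2.7 hours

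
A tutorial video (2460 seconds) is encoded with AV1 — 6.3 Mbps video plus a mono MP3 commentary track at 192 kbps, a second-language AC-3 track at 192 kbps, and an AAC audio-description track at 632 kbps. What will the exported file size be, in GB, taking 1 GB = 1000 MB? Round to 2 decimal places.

Audio total: 192 + 192 + 632 = 1016 kbps = 1.016 Mbps.
Total bitrate: 6.3 + 1.016 = 7.316 Mbps.
Stream data: 7.316 Mbps × 2460 s = 17997.4 Mb.
17,997 Mb ÷ 8 = 2,250 MB → 2.250 GB.

2.25 GB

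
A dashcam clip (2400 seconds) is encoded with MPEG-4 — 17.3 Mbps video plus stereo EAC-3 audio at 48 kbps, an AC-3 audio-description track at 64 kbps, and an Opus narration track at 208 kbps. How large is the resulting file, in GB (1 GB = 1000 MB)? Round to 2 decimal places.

5.29 GB

Audio total: 48 + 64 + 208 = 320 kbps = 0.320 Mbps.
Total bitrate: 17.3 + 0.320 = 17.620 Mbps.
Stream data: 17.620 Mbps × 2400 s = 42288.0 Mb.
42,288 Mb ÷ 8 = 5,286 MB → 5.286 GB.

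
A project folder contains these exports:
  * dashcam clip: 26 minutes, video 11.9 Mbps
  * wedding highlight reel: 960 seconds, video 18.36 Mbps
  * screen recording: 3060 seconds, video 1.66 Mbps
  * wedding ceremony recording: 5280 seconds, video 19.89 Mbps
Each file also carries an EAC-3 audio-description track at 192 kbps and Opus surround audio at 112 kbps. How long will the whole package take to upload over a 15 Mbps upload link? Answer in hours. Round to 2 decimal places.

2.77 hours

Audio total: 192 + 112 = 304 kbps = 0.304 Mbps.
dashcam clip: 12.204 Mbps × 1560 s = 19038.2 Mb
wedding highlight reel: 18.664 Mbps × 960 s = 17917.4 Mb
screen recording: 1.964 Mbps × 3060 s = 6009.8 Mb
wedding ceremony recording: 20.194 Mbps × 5280 s = 106624.3 Mb
Total: 149589.8 Mb = 18698.7 MB.
At 15 Mbps: 149589.8 / 15 = 9973 s ≈ 2.77 hours.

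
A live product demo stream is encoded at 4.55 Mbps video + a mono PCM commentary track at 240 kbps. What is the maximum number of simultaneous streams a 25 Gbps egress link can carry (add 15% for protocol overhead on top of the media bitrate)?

Audio: 240 kbps = 0.240 Mbps.
Per-viewer media rate: 4.790 Mbps.
On the wire with 15% overhead: 5.508 Mbps.
25 Gbps = 25,000 Mbps; 25,000 / 5.508 = 4538.44 → 4538 viewers.

4538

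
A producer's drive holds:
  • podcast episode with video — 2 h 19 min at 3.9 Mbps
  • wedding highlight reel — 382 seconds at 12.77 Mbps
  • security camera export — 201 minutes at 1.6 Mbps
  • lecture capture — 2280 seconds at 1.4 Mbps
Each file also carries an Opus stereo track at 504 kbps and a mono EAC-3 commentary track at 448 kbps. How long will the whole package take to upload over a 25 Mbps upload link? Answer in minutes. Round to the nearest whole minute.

55 minutes

Audio total: 504 + 448 = 952 kbps = 0.952 Mbps.
podcast episode with video: 4.852 Mbps × 8340 s = 40465.7 Mb
wedding highlight reel: 13.722 Mbps × 382 s = 5241.8 Mb
security camera export: 2.552 Mbps × 12060 s = 30777.1 Mb
lecture capture: 2.352 Mbps × 2280 s = 5362.6 Mb
Total: 81847.2 Mb = 10230.9 MB.
At 25 Mbps: 81847.2 / 25 = 3274 s ≈ 54.6 minutes.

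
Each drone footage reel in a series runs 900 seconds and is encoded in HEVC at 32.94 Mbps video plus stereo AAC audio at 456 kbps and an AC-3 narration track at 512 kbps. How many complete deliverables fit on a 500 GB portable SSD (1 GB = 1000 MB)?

131

Audio total: 456 + 512 = 968 kbps = 0.968 Mbps.
Total bitrate: 33.908 Mbps.
Per item: 33.908 Mbps × 900 s = 30,517 Mb = 3,815 MB.
Capacity: 500 GB = 4,000,000 Mb; 131.07 items → 131 complete.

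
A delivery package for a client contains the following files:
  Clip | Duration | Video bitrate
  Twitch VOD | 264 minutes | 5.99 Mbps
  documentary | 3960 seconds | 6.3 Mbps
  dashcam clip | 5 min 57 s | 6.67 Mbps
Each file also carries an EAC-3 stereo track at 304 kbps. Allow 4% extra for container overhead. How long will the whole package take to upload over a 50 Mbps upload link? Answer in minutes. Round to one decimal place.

44.5 minutes

Audio: 304 kbps = 0.304 Mbps.
Twitch VOD: 6.294 Mbps × 15840 s × 1.04 = 103684.8 Mb
documentary: 6.604 Mbps × 3960 s × 1.04 = 27197.9 Mb
dashcam clip: 6.974 Mbps × 357 s × 1.04 = 2589.3 Mb
Total: 133472.1 Mb = 16684.0 MB.
At 50 Mbps: 133472.1 / 50 = 2669 s ≈ 44.5 minutes.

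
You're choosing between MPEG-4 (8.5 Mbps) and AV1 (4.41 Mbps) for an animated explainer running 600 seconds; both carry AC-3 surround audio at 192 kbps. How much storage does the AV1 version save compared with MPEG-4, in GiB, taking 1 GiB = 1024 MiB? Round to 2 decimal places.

0.29 GiB

Audio: 192 kbps = 0.192 Mbps.
MPEG-4: 8.692 Mbps × 600 s = 5215.2 Mb = 0.607 GiB.
AV1: 4.602 Mbps × 600 s = 2761.2 Mb = 0.321 GiB.
Saving: 0.607 − 0.321 = 0.286 GiB.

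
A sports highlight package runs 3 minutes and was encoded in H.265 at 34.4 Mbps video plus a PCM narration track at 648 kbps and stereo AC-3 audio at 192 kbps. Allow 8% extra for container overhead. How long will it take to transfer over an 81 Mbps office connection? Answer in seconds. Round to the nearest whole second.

85 seconds

3 min = 180 s
Audio total: 648 + 192 = 840 kbps = 0.840 Mbps.
Total bitrate: 35.240 Mbps.
File: 35.240 Mbps × 180 s = 6343.2 Mb.
With 8% container overhead: ×1.08. → 6850.7 Mb.
At 81 Mbps: 6850.7 / 81 = 84.6 s ≈ 84.6 seconds.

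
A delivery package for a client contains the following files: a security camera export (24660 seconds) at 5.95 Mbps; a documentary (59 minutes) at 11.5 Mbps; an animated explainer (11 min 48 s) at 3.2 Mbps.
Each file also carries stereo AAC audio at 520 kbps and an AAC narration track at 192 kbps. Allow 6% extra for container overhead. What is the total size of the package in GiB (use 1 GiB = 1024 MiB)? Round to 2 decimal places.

Audio total: 520 + 192 = 712 kbps = 0.712 Mbps.
security camera export: 6.662 Mbps × 24660 s × 1.06 = 174142.0 Mb
documentary: 12.212 Mbps × 3540 s × 1.06 = 45824.3 Mb
animated explainer: 3.912 Mbps × 708 s × 1.06 = 2935.9 Mb
Total: 222902.2 Mb = 27862.8 MB.
= 25.95 GiB.

25.95 GiB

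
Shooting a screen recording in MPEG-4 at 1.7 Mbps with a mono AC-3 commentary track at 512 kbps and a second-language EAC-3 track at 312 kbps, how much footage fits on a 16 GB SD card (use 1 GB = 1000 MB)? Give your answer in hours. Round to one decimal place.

14.1 hours

Audio total: 512 + 312 = 824 kbps = 0.824 Mbps.
Total bitrate: 1.7 + 0.824 = 2.524 Mbps.
Capacity: 16 GB = 128,000 Mb.
Recording time: 128,000 / 2.524 = 50,713 s ≈ 14.1 hours.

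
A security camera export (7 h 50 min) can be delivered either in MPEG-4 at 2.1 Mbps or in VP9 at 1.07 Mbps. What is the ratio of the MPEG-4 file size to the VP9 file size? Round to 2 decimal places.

1.96

7 h 50 min = 470 min = 28200 s
MPEG-4: 2.100 Mbps × 28200 s = 59220.0 Mb = 6.894 GiB.
VP9: 1.070 Mbps × 28200 s = 30174.0 Mb = 3.513 GiB.
Ratio: 6.894 / 3.513 = 1.963.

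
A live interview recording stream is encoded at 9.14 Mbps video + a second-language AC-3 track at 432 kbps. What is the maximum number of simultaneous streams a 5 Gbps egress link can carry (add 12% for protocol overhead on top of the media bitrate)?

Audio: 432 kbps = 0.432 Mbps.
Per-viewer media rate: 9.572 Mbps.
On the wire with 12% overhead: 10.721 Mbps.
5 Gbps = 5,000 Mbps; 5,000 / 10.721 = 466.39 → 466 viewers.

466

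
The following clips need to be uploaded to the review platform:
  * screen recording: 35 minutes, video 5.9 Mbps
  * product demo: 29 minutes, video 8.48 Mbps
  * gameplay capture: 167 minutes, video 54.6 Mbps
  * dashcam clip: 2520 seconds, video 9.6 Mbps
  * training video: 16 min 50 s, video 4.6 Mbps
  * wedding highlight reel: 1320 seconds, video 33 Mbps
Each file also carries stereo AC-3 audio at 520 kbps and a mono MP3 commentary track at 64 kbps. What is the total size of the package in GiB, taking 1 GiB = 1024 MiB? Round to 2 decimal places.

76.55 GiB

Audio total: 520 + 64 = 584 kbps = 0.584 Mbps.
screen recording: 6.484 Mbps × 2100 s = 13616.4 Mb
product demo: 9.064 Mbps × 1740 s = 15771.4 Mb
gameplay capture: 55.184 Mbps × 10020 s = 552943.7 Mb
dashcam clip: 10.184 Mbps × 2520 s = 25663.7 Mb
training video: 5.184 Mbps × 1010 s = 5235.8 Mb
wedding highlight reel: 33.584 Mbps × 1320 s = 44330.9 Mb
Total: 657561.8 Mb = 82195.2 MB.
= 76.55 GiB.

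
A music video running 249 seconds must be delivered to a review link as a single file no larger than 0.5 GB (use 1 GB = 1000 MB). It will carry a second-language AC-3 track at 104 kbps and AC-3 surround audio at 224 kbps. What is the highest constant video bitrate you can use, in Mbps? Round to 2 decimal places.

Budget: 0.5 GB = 4000.0 Mb.
Total bitrate budget: 4000.0 Mb / 249 s = 16.064 Mbps.
Audio total: 104 + 224 = 328 kbps = 0.328 Mbps.
Video: 16.064 − 0.328 = 15.736 Mbps.

15.74 Mbps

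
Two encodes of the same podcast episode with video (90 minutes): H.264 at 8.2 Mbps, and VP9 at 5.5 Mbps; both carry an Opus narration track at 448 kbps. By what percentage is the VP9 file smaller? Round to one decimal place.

90 min = 5400 s
Audio: 448 kbps = 0.448 Mbps.
H.264: 8.648 Mbps × 5400 s = 46699.2 Mb = 5.437 GiB.
VP9: 5.948 Mbps × 5400 s = 32119.2 Mb = 3.739 GiB.
Reduction: (1 − 3.739/5.437) × 100 = 31.22%.

31.2%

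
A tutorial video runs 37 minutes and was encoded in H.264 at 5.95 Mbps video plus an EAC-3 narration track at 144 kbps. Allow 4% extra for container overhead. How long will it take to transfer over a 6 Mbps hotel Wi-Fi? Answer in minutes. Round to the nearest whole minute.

39 minutes

37 min = 2220 s
Audio: 144 kbps = 0.144 Mbps.
Total bitrate: 6.094 Mbps.
File: 6.094 Mbps × 2220 s = 13528.7 Mb.
With 4% container overhead: ×1.04. → 14069.8 Mb.
At 6 Mbps: 14069.8 / 6 = 2345.0 s ≈ 39.1 minutes.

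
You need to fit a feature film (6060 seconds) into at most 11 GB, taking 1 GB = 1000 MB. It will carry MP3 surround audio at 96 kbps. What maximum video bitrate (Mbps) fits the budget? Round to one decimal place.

Budget: 11 GB = 88000.0 Mb.
Total bitrate budget: 88000.0 Mb / 6060 s = 14.521 Mbps.
Audio: 96 kbps = 0.096 Mbps.
Video: 14.521 − 0.096 = 14.425 Mbps.

14.4 Mbps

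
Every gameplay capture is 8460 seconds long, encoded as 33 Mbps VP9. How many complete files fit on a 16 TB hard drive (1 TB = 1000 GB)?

Per item: 33.000 Mbps × 8460 s = 279,180 Mb = 34,898 MB.
Capacity: 16 TB = 128,000,000 Mb; 458.49 items → 458 complete.

458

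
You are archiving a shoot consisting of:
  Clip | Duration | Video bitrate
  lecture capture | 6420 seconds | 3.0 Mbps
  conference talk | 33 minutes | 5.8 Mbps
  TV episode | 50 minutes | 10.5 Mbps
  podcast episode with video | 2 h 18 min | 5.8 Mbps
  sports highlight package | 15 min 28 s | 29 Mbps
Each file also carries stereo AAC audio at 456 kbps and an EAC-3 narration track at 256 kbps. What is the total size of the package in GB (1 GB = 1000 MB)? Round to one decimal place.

Audio total: 456 + 256 = 712 kbps = 0.712 Mbps.
lecture capture: 3.712 Mbps × 6420 s = 23831.0 Mb
conference talk: 6.512 Mbps × 1980 s = 12893.8 Mb
TV episode: 11.212 Mbps × 3000 s = 33636.0 Mb
podcast episode with video: 6.512 Mbps × 8280 s = 53919.4 Mb
sports highlight package: 29.712 Mbps × 928 s = 27572.7 Mb
Total: 151852.9 Mb = 18981.6 MB.
= 18.98 GB.

19.0 GB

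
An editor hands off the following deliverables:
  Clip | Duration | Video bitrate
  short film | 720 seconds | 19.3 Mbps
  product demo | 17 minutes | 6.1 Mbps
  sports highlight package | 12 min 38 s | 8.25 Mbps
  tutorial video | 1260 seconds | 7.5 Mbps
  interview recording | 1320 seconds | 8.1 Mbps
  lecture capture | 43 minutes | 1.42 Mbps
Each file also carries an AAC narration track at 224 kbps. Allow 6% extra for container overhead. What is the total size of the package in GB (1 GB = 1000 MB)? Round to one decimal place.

6.9 GB

Audio: 224 kbps = 0.224 Mbps.
short film: 19.524 Mbps × 720 s × 1.06 = 14900.7 Mb
product demo: 6.324 Mbps × 1020 s × 1.06 = 6837.5 Mb
sports highlight package: 8.474 Mbps × 758 s × 1.06 = 6808.7 Mb
tutorial video: 7.724 Mbps × 1260 s × 1.06 = 10316.2 Mb
interview recording: 8.324 Mbps × 1320 s × 1.06 = 11646.9 Mb
lecture capture: 1.644 Mbps × 2580 s × 1.06 = 4496.0 Mb
Total: 55006.0 Mb = 6875.8 MB.
= 6.876 GB.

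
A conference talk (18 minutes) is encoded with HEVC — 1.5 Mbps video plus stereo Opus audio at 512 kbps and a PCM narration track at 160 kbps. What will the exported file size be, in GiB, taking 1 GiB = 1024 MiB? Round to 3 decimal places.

18 min = 1080 s
Audio total: 512 + 160 = 672 kbps = 0.672 Mbps.
Total bitrate: 1.5 + 0.672 = 2.172 Mbps.
Stream data: 2.172 Mbps × 1080 s = 2345.8 Mb.
2,346 Mb = 293,220,000 bytes ÷ 1,073,741,824 = 0.2731 GiB.

0.273 GiB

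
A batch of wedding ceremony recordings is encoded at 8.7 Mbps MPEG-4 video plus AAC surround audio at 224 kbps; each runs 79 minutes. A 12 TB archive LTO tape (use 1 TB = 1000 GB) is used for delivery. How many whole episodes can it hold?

2269

79 min = 4740 s
Audio: 224 kbps = 0.224 Mbps.
Total bitrate: 8.924 Mbps.
Per item: 8.924 Mbps × 4740 s = 42,300 Mb = 5,287 MB.
Capacity: 12 TB = 96,000,000 Mb; 2269.52 items → 2269 complete.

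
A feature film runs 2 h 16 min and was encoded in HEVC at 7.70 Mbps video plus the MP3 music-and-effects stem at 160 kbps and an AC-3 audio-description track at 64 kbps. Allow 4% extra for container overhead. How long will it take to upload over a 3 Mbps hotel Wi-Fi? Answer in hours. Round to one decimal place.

2 h 16 min = 136 min = 8160 s
Audio total: 160 + 64 = 224 kbps = 0.224 Mbps.
Total bitrate: 7.924 Mbps.
File: 7.924 Mbps × 8160 s = 64659.8 Mb.
With 4% container overhead: ×1.04. → 67246.2 Mb.
At 3 Mbps: 67246.2 / 3 = 22415.4 s ≈ 6.23 hours.

6.2 hours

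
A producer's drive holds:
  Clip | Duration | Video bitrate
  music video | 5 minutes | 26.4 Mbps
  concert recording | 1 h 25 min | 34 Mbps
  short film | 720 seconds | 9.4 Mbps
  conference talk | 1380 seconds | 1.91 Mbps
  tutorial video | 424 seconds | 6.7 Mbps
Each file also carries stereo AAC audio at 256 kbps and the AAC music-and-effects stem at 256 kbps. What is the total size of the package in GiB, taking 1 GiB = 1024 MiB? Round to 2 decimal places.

23.01 GiB

Audio total: 256 + 256 = 512 kbps = 0.512 Mbps.
music video: 26.912 Mbps × 300 s = 8073.6 Mb
concert recording: 34.512 Mbps × 5100 s = 176011.2 Mb
short film: 9.912 Mbps × 720 s = 7136.6 Mb
conference talk: 2.422 Mbps × 1380 s = 3342.4 Mb
tutorial video: 7.212 Mbps × 424 s = 3057.9 Mb
Total: 197621.7 Mb = 24702.7 MB.
= 23.01 GiB.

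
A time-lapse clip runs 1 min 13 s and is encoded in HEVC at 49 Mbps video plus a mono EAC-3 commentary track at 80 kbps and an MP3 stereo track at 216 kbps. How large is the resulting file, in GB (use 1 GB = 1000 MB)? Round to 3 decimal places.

1 min 13 s = 73 s
Audio total: 80 + 216 = 296 kbps = 0.296 Mbps.
Total bitrate: 49 + 0.296 = 49.296 Mbps.
Stream data: 49.296 Mbps × 73 s = 3598.6 Mb.
3,599 Mb ÷ 8 = 449.8 MB → 0.4498 GB.

0.450 GB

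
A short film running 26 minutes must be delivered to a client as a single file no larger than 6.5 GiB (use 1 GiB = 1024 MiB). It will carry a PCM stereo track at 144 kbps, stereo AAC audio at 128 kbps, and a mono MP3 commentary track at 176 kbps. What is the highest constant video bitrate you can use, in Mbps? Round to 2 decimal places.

35.34 Mbps

Budget: 6.5 GiB = 55834.6 Mb.
26 min = 1560 s
Total bitrate budget: 55834.6 Mb / 1560 s = 35.791 Mbps.
Audio total: 144 + 128 + 176 = 448 kbps = 0.448 Mbps.
Video: 35.791 − 0.448 = 35.343 Mbps.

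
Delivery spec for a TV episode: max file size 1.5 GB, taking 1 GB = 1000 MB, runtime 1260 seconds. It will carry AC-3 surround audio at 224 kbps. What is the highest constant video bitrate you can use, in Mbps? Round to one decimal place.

9.3 Mbps

Budget: 1.5 GB = 12000.0 Mb.
Total bitrate budget: 12000.0 Mb / 1260 s = 9.524 Mbps.
Audio: 224 kbps = 0.224 Mbps.
Video: 9.524 − 0.224 = 9.300 Mbps.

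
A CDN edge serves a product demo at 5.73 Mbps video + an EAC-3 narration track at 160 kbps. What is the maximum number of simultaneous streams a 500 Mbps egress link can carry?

84

Audio: 160 kbps = 0.160 Mbps.
Per-viewer media rate: 5.890 Mbps.
500 Mbps = 500.0 Mbps; 500.0 / 5.890 = 84.89 → 84 viewers.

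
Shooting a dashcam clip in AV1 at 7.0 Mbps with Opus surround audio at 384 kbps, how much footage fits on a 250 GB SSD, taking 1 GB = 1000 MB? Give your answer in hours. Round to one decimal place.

Audio: 384 kbps = 0.384 Mbps.
Total bitrate: 7.0 + 0.384 = 7.384 Mbps.
Capacity: 250 GB = 2,000,000 Mb.
Recording time: 2,000,000 / 7.384 = 270,856 s ≈ 75.2 hours.

75.2 hours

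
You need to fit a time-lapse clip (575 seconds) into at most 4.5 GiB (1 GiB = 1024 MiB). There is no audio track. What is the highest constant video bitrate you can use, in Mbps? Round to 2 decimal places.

67.23 Mbps

Budget: 4.5 GiB = 38654.7 Mb.
Total bitrate budget: 38654.7 Mb / 575 s = 67.226 Mbps.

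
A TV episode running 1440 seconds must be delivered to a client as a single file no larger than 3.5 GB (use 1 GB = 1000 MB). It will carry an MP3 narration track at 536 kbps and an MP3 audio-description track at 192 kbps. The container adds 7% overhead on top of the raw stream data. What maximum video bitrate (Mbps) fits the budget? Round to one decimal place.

Budget: 3.5 GB = 28000.0 Mb.
Stream payload after overhead: 28000.0 / 1.07 = 26168.2 Mb.
Total bitrate budget: 26168.2 Mb / 1440 s = 18.172 Mbps.
Audio total: 536 + 192 = 728 kbps = 0.728 Mbps.
Video: 18.172 − 0.728 = 17.444 Mbps.

17.4 Mbps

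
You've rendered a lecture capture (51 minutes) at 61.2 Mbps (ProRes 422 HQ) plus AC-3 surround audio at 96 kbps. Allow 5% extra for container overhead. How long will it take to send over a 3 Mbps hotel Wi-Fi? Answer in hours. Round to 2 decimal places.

18.24 hours

51 min = 3060 s
Audio: 96 kbps = 0.096 Mbps.
Total bitrate: 61.296 Mbps.
File: 61.296 Mbps × 3060 s = 187565.8 Mb.
With 5% container overhead: ×1.05. → 196944.0 Mb.
At 3 Mbps: 196944.0 / 3 = 65648.0 s ≈ 18.2 hours.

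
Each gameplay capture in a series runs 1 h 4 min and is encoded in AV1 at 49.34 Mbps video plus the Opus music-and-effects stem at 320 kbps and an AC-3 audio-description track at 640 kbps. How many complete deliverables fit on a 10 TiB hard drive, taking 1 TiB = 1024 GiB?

455

1 h 4 min = 64 min = 3840 s
Audio total: 320 + 640 = 960 kbps = 0.960 Mbps.
Total bitrate: 50.300 Mbps.
Per item: 50.300 Mbps × 3840 s = 193,152 Mb = 24,144 MB.
Capacity: 10 TiB = 87,960,930 Mb; 455.40 items → 455 complete.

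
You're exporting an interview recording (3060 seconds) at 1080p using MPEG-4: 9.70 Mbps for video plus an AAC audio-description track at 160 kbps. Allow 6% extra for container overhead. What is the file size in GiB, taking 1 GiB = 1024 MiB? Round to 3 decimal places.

3.723 GiB

Audio: 160 kbps = 0.160 Mbps.
Total bitrate: 9.70 + 0.160 = 9.860 Mbps.
Stream data: 9.860 Mbps × 3060 s = 30171.6 Mb.
With 6% container overhead: ×1.06.
31,982 Mb = 3,997,737,000 bytes ÷ 1,073,741,824 = 3.723 GiB.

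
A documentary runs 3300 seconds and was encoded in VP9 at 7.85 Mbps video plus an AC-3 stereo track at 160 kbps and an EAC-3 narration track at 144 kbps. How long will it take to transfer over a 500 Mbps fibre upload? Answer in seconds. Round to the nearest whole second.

54 seconds

Audio total: 160 + 144 = 304 kbps = 0.304 Mbps.
Total bitrate: 8.154 Mbps.
File: 8.154 Mbps × 3300 s = 26908.2 Mb.
At 500 Mbps: 26908.2 / 500 = 53.8 s ≈ 53.8 seconds.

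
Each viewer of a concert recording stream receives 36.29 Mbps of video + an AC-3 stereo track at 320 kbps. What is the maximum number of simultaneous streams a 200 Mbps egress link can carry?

Audio: 320 kbps = 0.320 Mbps.
Per-viewer media rate: 36.610 Mbps.
200 Mbps = 200.0 Mbps; 200.0 / 36.610 = 5.46 → 5 viewers.

5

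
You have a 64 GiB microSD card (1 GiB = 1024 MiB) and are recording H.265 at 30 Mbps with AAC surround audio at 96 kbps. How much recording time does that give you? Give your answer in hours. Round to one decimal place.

Audio: 96 kbps = 0.096 Mbps.
Total bitrate: 30 + 0.096 = 30.096 Mbps.
Capacity: 64 GiB = 549,756 Mb.
Recording time: 549,756 / 30.096 = 18,267 s ≈ 5.07 hours.

5.1 hours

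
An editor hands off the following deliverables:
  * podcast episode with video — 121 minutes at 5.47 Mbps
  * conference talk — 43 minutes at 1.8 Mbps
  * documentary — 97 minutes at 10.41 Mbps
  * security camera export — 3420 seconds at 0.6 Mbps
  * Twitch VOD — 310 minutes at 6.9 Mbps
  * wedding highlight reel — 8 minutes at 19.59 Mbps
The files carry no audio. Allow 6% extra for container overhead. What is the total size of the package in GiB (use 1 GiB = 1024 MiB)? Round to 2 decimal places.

30.20 GiB

podcast episode with video: 5.470 Mbps × 7260 s × 1.06 = 42094.9 Mb
conference talk: 1.800 Mbps × 2580 s × 1.06 = 4922.6 Mb
documentary: 10.410 Mbps × 5820 s × 1.06 = 64221.4 Mb
security camera export: 0.600 Mbps × 3420 s × 1.06 = 2175.1 Mb
Twitch VOD: 6.900 Mbps × 18600 s × 1.06 = 136040.4 Mb
wedding highlight reel: 19.590 Mbps × 480 s × 1.06 = 9967.4 Mb
Total: 259421.9 Mb = 32427.7 MB.
= 30.20 GiB.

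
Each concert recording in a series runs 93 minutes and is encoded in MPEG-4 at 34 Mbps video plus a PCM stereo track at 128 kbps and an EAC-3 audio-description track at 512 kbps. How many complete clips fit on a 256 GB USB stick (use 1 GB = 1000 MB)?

10

93 min = 5580 s
Audio total: 128 + 512 = 640 kbps = 0.640 Mbps.
Total bitrate: 34.640 Mbps.
Per item: 34.640 Mbps × 5580 s = 193,291 Mb = 24,161 MB.
Capacity: 256 GB = 2,048,000 Mb; 10.60 items → 10 complete.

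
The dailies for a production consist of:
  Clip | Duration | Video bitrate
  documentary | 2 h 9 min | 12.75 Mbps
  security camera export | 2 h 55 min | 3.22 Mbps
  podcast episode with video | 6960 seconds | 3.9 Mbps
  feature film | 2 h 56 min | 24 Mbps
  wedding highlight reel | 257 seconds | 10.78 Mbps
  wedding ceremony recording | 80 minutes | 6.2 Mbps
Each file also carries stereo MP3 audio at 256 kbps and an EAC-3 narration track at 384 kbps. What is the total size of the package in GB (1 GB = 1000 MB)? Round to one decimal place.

Audio total: 256 + 384 = 640 kbps = 0.640 Mbps.
documentary: 13.390 Mbps × 7740 s = 103638.6 Mb
security camera export: 3.860 Mbps × 10500 s = 40530.0 Mb
podcast episode with video: 4.540 Mbps × 6960 s = 31598.4 Mb
feature film: 24.640 Mbps × 10560 s = 260198.4 Mb
wedding highlight reel: 11.420 Mbps × 257 s = 2934.9 Mb
wedding ceremony recording: 6.840 Mbps × 4800 s = 32832.0 Mb
Total: 471732.3 Mb = 58966.5 MB.
= 58.97 GB.

59.0 GB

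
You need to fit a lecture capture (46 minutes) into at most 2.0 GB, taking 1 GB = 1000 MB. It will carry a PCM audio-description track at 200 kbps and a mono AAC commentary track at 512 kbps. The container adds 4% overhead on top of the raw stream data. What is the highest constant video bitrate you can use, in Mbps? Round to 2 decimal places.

4.86 Mbps

Budget: 2.0 GB = 16000.0 Mb.
Stream payload after overhead: 16000.0 / 1.04 = 15384.6 Mb.
46 min = 2760 s
Total bitrate budget: 15384.6 Mb / 2760 s = 5.574 Mbps.
Audio total: 200 + 512 = 712 kbps = 0.712 Mbps.
Video: 5.574 − 0.712 = 4.862 Mbps.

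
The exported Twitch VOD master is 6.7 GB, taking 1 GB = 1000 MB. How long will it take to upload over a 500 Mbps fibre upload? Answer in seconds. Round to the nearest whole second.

File: 6.7 GB = 53600.0 Mb.
At 500 Mbps: 53600.0 / 500 = 107.2 s ≈ 107 seconds.

107 seconds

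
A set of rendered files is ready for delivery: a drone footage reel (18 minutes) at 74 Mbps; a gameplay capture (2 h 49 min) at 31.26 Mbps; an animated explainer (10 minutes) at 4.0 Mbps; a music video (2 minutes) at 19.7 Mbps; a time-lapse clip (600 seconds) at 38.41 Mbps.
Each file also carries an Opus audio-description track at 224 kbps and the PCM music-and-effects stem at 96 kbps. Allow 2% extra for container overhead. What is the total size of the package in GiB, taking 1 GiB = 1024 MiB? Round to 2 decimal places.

Audio total: 224 + 96 = 320 kbps = 0.320 Mbps.
drone footage reel: 74.320 Mbps × 1080 s × 1.02 = 81870.9 Mb
gameplay capture: 31.580 Mbps × 10140 s × 1.02 = 326625.6 Mb
animated explainer: 4.320 Mbps × 600 s × 1.02 = 2643.8 Mb
music video: 20.020 Mbps × 120 s × 1.02 = 2450.4 Mb
time-lapse clip: 38.730 Mbps × 600 s × 1.02 = 23702.8 Mb
Total: 437293.6 Mb = 54661.7 MB.
= 50.91 GiB.

50.91 GiB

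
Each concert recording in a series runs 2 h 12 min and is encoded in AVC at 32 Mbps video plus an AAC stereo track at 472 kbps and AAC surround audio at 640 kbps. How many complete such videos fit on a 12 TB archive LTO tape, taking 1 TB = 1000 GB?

366

2 h 12 min = 132 min = 7920 s
Audio total: 472 + 640 = 1112 kbps = 1.112 Mbps.
Total bitrate: 33.112 Mbps.
Per item: 33.112 Mbps × 7920 s = 262,247 Mb = 32,781 MB.
Capacity: 12 TB = 96,000,000 Mb; 366.07 items → 366 complete.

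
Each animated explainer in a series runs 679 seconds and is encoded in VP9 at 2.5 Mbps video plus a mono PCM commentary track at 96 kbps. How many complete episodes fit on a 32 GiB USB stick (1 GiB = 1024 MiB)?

Audio: 96 kbps = 0.096 Mbps.
Total bitrate: 2.596 Mbps.
Per item: 2.596 Mbps × 679 s = 1,763 Mb = 220.3 MB.
Capacity: 32 GiB = 274,878 Mb; 155.94 items → 155 complete.

155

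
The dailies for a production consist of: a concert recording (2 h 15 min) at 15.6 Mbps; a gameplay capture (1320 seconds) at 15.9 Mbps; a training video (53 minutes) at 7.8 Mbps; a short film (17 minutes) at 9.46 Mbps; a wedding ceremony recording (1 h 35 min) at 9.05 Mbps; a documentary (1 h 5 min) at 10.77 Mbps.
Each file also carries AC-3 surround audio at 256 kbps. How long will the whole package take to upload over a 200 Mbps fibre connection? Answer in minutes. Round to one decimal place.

23.4 minutes

Audio: 256 kbps = 0.256 Mbps.
concert recording: 15.856 Mbps × 8100 s = 128433.6 Mb
gameplay capture: 16.156 Mbps × 1320 s = 21325.9 Mb
training video: 8.056 Mbps × 3180 s = 25618.1 Mb
short film: 9.716 Mbps × 1020 s = 9910.3 Mb
wedding ceremony recording: 9.306 Mbps × 5700 s = 53044.2 Mb
documentary: 11.026 Mbps × 3900 s = 43001.4 Mb
Total: 281333.5 Mb = 35166.7 MB.
At 200 Mbps: 281333.5 / 200 = 1407 s ≈ 23.4 minutes.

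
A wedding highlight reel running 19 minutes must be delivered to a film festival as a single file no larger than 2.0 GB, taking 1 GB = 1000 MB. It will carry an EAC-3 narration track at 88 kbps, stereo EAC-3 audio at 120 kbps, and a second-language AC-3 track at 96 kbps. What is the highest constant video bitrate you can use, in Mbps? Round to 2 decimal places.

Budget: 2.0 GB = 16000.0 Mb.
19 min = 1140 s
Total bitrate budget: 16000.0 Mb / 1140 s = 14.035 Mbps.
Audio total: 88 + 120 + 96 = 304 kbps = 0.304 Mbps.
Video: 14.035 − 0.304 = 13.731 Mbps.

13.73 Mbps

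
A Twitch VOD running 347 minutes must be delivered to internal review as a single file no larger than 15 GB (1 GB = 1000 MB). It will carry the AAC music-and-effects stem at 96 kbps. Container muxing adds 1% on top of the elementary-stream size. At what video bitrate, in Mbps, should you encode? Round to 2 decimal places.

Budget: 15 GB = 120000.0 Mb.
Stream payload after overhead: 120000.0 / 1.01 = 118811.9 Mb.
347 min = 20820 s
Total bitrate budget: 118811.9 Mb / 20820 s = 5.707 Mbps.
Audio: 96 kbps = 0.096 Mbps.
Video: 5.707 − 0.096 = 5.611 Mbps.

5.61 Mbps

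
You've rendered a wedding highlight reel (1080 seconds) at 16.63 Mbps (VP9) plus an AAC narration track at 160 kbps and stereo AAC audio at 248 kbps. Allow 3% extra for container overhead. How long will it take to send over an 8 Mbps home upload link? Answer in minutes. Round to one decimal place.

39.5 minutes

Audio total: 160 + 248 = 408 kbps = 0.408 Mbps.
Total bitrate: 17.038 Mbps.
File: 17.038 Mbps × 1080 s = 18401.0 Mb.
With 3% container overhead: ×1.03. → 18953.1 Mb.
At 8 Mbps: 18953.1 / 8 = 2369.1 s ≈ 39.5 minutes.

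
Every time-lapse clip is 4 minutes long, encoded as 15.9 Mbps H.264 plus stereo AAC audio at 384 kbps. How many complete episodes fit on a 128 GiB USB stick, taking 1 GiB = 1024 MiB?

281

4 min = 240 s
Audio: 384 kbps = 0.384 Mbps.
Total bitrate: 16.284 Mbps.
Per item: 16.284 Mbps × 240 s = 3,908 Mb = 488.5 MB.
Capacity: 128 GiB = 1,099,512 Mb; 281.34 items → 281 complete.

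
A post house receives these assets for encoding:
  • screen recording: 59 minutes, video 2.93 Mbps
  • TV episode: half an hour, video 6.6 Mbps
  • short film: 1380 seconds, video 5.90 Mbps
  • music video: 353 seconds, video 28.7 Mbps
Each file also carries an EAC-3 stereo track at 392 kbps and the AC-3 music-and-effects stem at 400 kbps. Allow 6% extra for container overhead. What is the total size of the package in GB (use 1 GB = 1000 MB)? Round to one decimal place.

6.1 GB

Audio total: 392 + 400 = 792 kbps = 0.792 Mbps.
screen recording: 3.722 Mbps × 3540 s × 1.06 = 13966.4 Mb
TV episode: 7.392 Mbps × 1800 s × 1.06 = 14103.9 Mb
short film: 6.692 Mbps × 1380 s × 1.06 = 9789.1 Mb
music video: 29.492 Mbps × 353 s × 1.06 = 11035.3 Mb
Total: 48894.7 Mb = 6111.8 MB.
= 6.112 GB.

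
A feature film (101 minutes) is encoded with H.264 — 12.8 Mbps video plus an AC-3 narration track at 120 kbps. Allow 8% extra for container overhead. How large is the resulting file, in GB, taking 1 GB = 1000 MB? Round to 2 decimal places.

101 min = 6060 s
Audio: 120 kbps = 0.120 Mbps.
Total bitrate: 12.8 + 0.120 = 12.920 Mbps.
Stream data: 12.920 Mbps × 6060 s = 78295.2 Mb.
With 8% container overhead: ×1.08.
84,559 Mb ÷ 8 = 10,570 MB → 10.57 GB.

10.57 GB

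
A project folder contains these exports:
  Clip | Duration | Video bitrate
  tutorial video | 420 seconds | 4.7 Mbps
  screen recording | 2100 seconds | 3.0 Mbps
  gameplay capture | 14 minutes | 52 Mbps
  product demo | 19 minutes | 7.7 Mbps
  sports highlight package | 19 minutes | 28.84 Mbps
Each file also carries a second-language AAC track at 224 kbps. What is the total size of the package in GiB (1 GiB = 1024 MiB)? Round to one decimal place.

Audio: 224 kbps = 0.224 Mbps.
tutorial video: 4.924 Mbps × 420 s = 2068.1 Mb
screen recording: 3.224 Mbps × 2100 s = 6770.4 Mb
gameplay capture: 52.224 Mbps × 840 s = 43868.2 Mb
product demo: 7.924 Mbps × 1140 s = 9033.4 Mb
sports highlight package: 29.064 Mbps × 1140 s = 33133.0 Mb
Total: 94873.0 Mb = 11859.1 MB.
= 11.04 GiB.

11.0 GiB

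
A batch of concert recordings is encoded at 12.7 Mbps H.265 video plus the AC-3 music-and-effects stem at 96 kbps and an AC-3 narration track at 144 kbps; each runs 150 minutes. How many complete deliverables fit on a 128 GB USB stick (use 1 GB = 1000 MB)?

150 min = 9000 s
Audio total: 96 + 144 = 240 kbps = 0.240 Mbps.
Total bitrate: 12.940 Mbps.
Per item: 12.940 Mbps × 9000 s = 116,460 Mb = 14,558 MB.
Capacity: 128 GB = 1,024,000 Mb; 8.79 items → 8 complete.

8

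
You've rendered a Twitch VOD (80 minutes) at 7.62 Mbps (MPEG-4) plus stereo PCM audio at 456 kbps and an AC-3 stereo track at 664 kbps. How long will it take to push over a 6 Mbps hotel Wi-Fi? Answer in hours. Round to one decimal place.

1.9 hours

80 min = 4800 s
Audio total: 456 + 664 = 1120 kbps = 1.120 Mbps.
Total bitrate: 8.740 Mbps.
File: 8.740 Mbps × 4800 s = 41952.0 Mb.
At 6 Mbps: 41952.0 / 6 = 6992.0 s ≈ 1.94 hours.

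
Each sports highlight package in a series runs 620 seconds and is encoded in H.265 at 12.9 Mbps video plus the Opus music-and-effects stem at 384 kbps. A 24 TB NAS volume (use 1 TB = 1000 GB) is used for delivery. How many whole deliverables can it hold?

Audio: 384 kbps = 0.384 Mbps.
Total bitrate: 13.284 Mbps.
Per item: 13.284 Mbps × 620 s = 8,236 Mb = 1,030 MB.
Capacity: 24 TB = 192,000,000 Mb; 23312.06 items → 23312 complete.

23312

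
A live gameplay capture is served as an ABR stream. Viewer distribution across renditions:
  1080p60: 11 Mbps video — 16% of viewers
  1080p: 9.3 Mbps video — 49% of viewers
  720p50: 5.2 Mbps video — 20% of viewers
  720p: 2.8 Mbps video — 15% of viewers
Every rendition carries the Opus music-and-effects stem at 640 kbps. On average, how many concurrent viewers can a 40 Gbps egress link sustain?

Audio: 640 kbps = 0.640 Mbps.
Average per-viewer bitrate: 0.16×11.640 + 0.49×9.940 + 0.20×5.840 + 0.15×3.440 = 8.417 Mbps.
40 Gbps = 40,000 Mbps; 40,000 / 8.417 = 4752.29 → 4752.

4752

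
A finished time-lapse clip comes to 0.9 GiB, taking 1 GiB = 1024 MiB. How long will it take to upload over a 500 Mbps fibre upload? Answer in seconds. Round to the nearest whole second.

15 seconds

File: 0.9 GiB = 7730.9 Mb.
At 500 Mbps: 7730.9 / 500 = 15.5 s ≈ 15.5 seconds.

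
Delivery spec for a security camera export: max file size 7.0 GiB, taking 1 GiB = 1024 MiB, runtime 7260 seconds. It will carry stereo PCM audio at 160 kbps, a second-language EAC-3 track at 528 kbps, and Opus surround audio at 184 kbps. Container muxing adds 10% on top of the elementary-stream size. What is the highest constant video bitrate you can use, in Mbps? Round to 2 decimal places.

Budget: 7.0 GiB = 60129.5 Mb.
Stream payload after overhead: 60129.5 / 1.10 = 54663.2 Mb.
Total bitrate budget: 54663.2 Mb / 7260 s = 7.529 Mbps.
Audio total: 160 + 528 + 184 = 872 kbps = 0.872 Mbps.
Video: 7.529 − 0.872 = 6.657 Mbps.

6.66 Mbps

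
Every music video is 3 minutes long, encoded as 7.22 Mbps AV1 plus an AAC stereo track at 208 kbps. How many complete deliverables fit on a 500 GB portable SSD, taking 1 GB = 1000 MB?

2991

3 min = 180 s
Audio: 208 kbps = 0.208 Mbps.
Total bitrate: 7.428 Mbps.
Per item: 7.428 Mbps × 180 s = 1,337 Mb = 167.1 MB.
Capacity: 500 GB = 4,000,000 Mb; 2991.68 items → 2991 complete.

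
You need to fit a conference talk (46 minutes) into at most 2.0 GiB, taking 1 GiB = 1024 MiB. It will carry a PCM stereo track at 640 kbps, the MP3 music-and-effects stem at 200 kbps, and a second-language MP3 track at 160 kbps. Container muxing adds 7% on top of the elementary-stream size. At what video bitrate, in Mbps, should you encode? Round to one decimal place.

Budget: 2.0 GiB = 17179.9 Mb.
Stream payload after overhead: 17179.9 / 1.07 = 16056.0 Mb.
46 min = 2760 s
Total bitrate budget: 16056.0 Mb / 2760 s = 5.817 Mbps.
Audio total: 640 + 200 + 160 = 1000 kbps = 1.000 Mbps.
Video: 5.817 − 1.000 = 4.817 Mbps.

4.8 Mbps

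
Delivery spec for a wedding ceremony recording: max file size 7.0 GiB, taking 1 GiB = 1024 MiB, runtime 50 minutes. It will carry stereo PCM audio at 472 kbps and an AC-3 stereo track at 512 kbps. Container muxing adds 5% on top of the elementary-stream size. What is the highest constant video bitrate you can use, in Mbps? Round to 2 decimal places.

Budget: 7.0 GiB = 60129.5 Mb.
Stream payload after overhead: 60129.5 / 1.05 = 57266.2 Mb.
50 min = 3000 s
Total bitrate budget: 57266.2 Mb / 3000 s = 19.089 Mbps.
Audio total: 472 + 512 = 984 kbps = 0.984 Mbps.
Video: 19.089 − 0.984 = 18.105 Mbps.

18.10 Mbps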